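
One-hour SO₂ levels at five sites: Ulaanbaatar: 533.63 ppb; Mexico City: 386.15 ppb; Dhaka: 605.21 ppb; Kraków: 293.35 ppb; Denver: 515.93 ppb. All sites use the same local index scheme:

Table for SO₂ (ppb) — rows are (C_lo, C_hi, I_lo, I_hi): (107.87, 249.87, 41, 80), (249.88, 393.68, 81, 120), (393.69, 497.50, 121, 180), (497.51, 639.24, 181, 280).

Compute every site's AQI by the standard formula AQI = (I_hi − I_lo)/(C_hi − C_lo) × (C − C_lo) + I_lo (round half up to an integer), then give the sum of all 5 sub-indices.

Ulaanbaatar: 533.63 lies in 497.51–639.24, so I_lo=181, I_hi=280, C_lo=497.51, C_hi=639.24.
(280−181)/(639.24−497.51) × (533.63−497.51) + 181 = 99/141.73 × 36.12 + 181 ≈ 206.23 → 206.
Mexico City: row 249.88–393.68 (AQI 81–120). (120−81)·(386.15−249.88)/(393.68−249.88) + 81 = 39·136.27/143.80 + 81 ≈ 117.96 → 118.
Dhaka 605.21: bracket 497.51–639.24 → index 181–280; slope 99/141.73, offset 107.70.
AQI = 181 + 99/141.73·107.70 ≈ 256.23 ⇒ 256.
Kraków: row 249.88–393.68 (AQI 81–120). (120−81)·(293.35−249.88)/(393.68−249.88) + 81 = 39·43.47/143.80 + 81 ≈ 92.79 → 93.
Denver 515.93: bracket 497.51–639.24 → index 181–280; slope 99/141.73, offset 18.42.
AQI = 181 + 99/141.73·18.42 ≈ 193.87 ⇒ 194.
AQIs: Ulaanbaatar=206, Mexico City=118, Dhaka=256, Kraków=93, Denver=194. Sum = 206 + 118 + 256 + 93 + 194 = 867.

867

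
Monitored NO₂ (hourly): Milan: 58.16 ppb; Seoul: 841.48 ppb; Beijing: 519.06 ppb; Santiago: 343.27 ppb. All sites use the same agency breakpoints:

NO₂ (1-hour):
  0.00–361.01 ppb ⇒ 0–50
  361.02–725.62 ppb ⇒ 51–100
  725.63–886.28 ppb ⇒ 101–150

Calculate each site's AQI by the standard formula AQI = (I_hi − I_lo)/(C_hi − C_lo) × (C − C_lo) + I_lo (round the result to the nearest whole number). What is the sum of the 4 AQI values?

264

Milan 58.16: bracket 0.00–361.01 → index 0–50; slope 50/361.01, offset 58.16.
AQI = 0 + 50/361.01·58.16 ≈ 8.06 ⇒ 8.
Seoul 841.48: bracket 725.63–886.28 → index 101–150; slope 49/160.65, offset 115.85.
AQI = 101 + 49/160.65·115.85 ≈ 136.34 ⇒ 136.
Beijing: 519.06 lies in 361.02–725.62, so I_lo=51, I_hi=100, C_lo=361.02, C_hi=725.62.
(100−51)/(725.62−361.02) × (519.06−361.02) + 51 = 49/364.60 × 158.04 + 51 ≈ 72.24 → 72.
Santiago 343.27: bracket 0.00–361.01 → index 0–50; slope 50/361.01, offset 343.27.
AQI = 0 + 50/361.01·343.27 ≈ 47.54 ⇒ 48.
AQIs: Milan=8, Seoul=136, Beijing=72, Santiago=48. Sum = 8 + 136 + 72 + 48 = 264.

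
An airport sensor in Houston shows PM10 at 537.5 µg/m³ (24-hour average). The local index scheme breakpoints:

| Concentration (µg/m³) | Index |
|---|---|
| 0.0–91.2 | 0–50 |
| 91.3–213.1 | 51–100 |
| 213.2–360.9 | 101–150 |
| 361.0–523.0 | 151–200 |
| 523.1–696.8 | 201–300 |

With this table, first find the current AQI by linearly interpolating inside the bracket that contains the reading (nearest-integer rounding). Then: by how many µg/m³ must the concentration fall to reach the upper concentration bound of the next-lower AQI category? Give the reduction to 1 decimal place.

PM10: 537.5 ∈ [523.1, 696.8] ↔ index [201, 300].
201 + (537.5−523.1)·(300−201)/(696.8−523.1) = 201 + 14.4·99/173.7 ≈ 209.21, so AQI = 209.
Current AQI 209 is in the Very Unhealthy range (201–300). The next-lower category tops out at AQI 200, whose upper concentration bound is 523.0 µg/m³.
Reduction needed = 537.5 − 523.0 = 14.5 µg/m³.

14.5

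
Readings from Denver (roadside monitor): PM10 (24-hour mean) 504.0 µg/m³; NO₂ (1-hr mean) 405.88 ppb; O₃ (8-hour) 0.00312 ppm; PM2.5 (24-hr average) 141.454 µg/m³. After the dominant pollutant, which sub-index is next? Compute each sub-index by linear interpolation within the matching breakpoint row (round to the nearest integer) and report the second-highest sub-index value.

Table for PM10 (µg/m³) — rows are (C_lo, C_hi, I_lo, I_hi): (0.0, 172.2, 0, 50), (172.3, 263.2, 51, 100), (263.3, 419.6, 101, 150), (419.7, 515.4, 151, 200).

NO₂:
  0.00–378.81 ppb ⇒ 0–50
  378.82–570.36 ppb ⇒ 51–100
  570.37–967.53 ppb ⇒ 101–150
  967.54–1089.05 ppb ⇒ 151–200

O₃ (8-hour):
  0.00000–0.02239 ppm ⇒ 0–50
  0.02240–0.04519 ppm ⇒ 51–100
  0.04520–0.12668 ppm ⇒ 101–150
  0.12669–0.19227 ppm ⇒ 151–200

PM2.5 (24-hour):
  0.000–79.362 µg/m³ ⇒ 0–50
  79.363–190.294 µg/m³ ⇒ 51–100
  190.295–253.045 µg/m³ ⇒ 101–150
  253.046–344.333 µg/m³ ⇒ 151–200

78

PM10: 504.0 ∈ [419.7, 515.4] ↔ index [151, 200].
151 + (504.0−419.7)·(200−151)/(515.4−419.7) = 151 + 84.3·49/95.7 ≈ 194.16, so AQI = 194.
NO₂: 405.88 ∈ [378.82, 570.36] ↔ index [51, 100].
51 + (405.88−378.82)·(100−51)/(570.36−378.82) = 51 + 27.06·49/191.54 ≈ 57.92, so AQI = 58.
O₃: 0.00312 lies in 0.00000–0.02239, so I_lo=0, I_hi=50, C_lo=0.00000, C_hi=0.02239.
(50−0)/(0.02239−0.00000) × (0.00312−0.00000) + 0 = 50/0.02239 × 0.00312 + 0 ≈ 6.97 → 7.
PM2.5: 141.454 lies in 79.363–190.294, so I_lo=51, I_hi=100, C_lo=79.363, C_hi=190.294.
(100−51)/(190.294−79.363) × (141.454−79.363) + 51 = 49/110.931 × 62.091 + 51 ≈ 78.43 → 78.
Sub-indices: PM10→194, NO₂→58, O₃→7, PM2.5→78. Ranked high→low: 194, 78, 58, 7. Second-highest sub-index = 78.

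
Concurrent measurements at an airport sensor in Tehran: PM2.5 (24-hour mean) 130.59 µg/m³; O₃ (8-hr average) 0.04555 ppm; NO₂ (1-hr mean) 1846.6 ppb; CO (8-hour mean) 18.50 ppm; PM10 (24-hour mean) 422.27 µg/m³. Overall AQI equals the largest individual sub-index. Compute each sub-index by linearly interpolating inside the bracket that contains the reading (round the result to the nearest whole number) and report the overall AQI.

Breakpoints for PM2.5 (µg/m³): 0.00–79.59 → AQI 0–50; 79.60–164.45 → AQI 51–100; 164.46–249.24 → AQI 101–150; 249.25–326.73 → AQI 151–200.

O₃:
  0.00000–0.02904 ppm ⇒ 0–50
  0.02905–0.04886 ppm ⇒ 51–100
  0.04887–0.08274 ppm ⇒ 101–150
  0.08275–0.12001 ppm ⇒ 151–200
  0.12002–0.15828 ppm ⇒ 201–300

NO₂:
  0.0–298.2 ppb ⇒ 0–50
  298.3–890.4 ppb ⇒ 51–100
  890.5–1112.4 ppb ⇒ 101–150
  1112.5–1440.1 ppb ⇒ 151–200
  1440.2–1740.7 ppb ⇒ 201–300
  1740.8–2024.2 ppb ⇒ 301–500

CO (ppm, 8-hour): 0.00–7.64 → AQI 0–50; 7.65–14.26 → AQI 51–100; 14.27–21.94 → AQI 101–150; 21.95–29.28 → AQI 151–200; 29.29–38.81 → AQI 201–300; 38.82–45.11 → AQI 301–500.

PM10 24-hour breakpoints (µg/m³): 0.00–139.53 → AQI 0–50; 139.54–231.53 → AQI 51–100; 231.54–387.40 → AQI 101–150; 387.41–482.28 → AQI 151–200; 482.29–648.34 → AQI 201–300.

PM2.5: 130.59 ∈ [79.60, 164.45] ↔ index [51, 100].
51 + (130.59−79.60)·(100−51)/(164.45−79.60) = 51 + 50.99·49/84.85 ≈ 80.45, so AQI = 80.
O₃ 0.04555: bracket 0.02905–0.04886 → index 51–100; slope 49/0.01981, offset 0.01650.
AQI = 51 + 49/0.01981·0.01650 ≈ 91.81 ⇒ 92.
NO₂ 1846.6: bracket 1740.8–2024.2 → index 301–500; slope 199/283.4, offset 105.8.
AQI = 301 + 199/283.4·105.8 ≈ 375.29 ⇒ 375.
CO 18.50: bracket 14.27–21.94 → index 101–150; slope 49/7.67, offset 4.23.
AQI = 101 + 49/7.67·4.23 ≈ 128.02 ⇒ 128.
PM10: 422.27 ∈ [387.41, 482.28] ↔ index [151, 200].
151 + (422.27−387.41)·(200−151)/(482.28−387.41) = 151 + 34.86·49/94.87 ≈ 169.01, so AQI = 169.
Sub-indices: PM2.5→80, O₃→92, NO₂→375, CO→128, PM10→169. Overall AQI = max = 375; dominant pollutant is NO₂.

375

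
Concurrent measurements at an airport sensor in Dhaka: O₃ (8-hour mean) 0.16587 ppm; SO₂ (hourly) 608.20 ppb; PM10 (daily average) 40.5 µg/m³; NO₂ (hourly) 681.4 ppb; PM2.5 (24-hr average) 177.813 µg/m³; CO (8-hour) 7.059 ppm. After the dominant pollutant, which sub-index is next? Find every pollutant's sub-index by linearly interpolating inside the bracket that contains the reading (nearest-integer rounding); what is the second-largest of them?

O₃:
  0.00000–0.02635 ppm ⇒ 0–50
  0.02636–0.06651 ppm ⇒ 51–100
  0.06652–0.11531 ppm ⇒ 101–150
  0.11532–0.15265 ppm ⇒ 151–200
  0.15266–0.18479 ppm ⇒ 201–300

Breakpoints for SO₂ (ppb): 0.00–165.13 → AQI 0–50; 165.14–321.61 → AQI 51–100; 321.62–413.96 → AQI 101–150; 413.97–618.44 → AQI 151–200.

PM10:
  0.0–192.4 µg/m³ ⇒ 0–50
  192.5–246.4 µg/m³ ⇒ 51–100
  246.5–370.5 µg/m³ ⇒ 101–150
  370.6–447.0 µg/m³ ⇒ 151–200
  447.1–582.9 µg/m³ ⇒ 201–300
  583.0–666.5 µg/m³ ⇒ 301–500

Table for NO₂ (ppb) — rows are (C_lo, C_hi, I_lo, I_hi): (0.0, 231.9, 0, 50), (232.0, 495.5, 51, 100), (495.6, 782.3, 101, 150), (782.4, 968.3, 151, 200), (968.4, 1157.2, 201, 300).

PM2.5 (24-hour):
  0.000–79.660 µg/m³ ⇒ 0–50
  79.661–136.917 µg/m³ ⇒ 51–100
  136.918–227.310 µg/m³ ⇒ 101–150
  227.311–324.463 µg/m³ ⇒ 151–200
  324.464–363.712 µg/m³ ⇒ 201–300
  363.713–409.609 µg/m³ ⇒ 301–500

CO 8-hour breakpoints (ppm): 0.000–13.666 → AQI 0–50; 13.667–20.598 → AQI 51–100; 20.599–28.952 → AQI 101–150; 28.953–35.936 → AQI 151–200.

198

O₃: 0.16587 lies in 0.15266–0.18479, so I_lo=201, I_hi=300, C_lo=0.15266, C_hi=0.18479.
(300−201)/(0.18479−0.15266) × (0.16587−0.15266) + 201 = 99/0.03213 × 0.01321 + 201 ≈ 241.70 → 242.
SO₂: row 413.97–618.44 (AQI 151–200). (200−151)·(608.20−413.97)/(618.44−413.97) + 151 = 49·194.23/204.47 + 151 ≈ 197.55 → 198.
PM10 40.5: bracket 0.0–192.4 → index 0–50; slope 50/192.4, offset 40.5.
AQI = 0 + 50/192.4·40.5 ≈ 10.52 ⇒ 11.
NO₂: 681.4 ∈ [495.6, 782.3] ↔ index [101, 150].
101 + (681.4−495.6)·(150−101)/(782.3−495.6) = 101 + 185.8·49/286.7 ≈ 132.76, so AQI = 133.
PM2.5: 177.813 lies in 136.918–227.310, so I_lo=101, I_hi=150, C_lo=136.918, C_hi=227.310.
(150−101)/(227.310−136.918) × (177.813−136.918) + 101 = 49/90.392 × 40.895 + 101 ≈ 123.17 → 123.
CO: 7.059 ∈ [0.000, 13.666] ↔ index [0, 50].
0 + (7.059−0.000)·(50−0)/(13.666−0.000) = 0 + 7.059·50/13.666 ≈ 25.83, so AQI = 26.
Sub-indices: O₃→242, SO₂→198, PM10→11, NO₂→133, PM2.5→123, CO→26. Ranked high→low: 242, 198, 133, 123, 26, 11. Second-highest sub-index = 198.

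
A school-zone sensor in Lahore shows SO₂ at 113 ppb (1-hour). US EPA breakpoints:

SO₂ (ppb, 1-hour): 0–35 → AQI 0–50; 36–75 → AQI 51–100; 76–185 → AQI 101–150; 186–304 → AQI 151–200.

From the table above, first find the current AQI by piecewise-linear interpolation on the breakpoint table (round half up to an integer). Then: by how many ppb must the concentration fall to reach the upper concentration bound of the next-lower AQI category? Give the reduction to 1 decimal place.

SO₂: 113 lies in 76–185, so I_lo=101, I_hi=150, C_lo=76, C_hi=185.
(150−101)/(185−76) × (113−76) + 101 = 49/109 × 37 + 101 ≈ 117.63 → 118.
Current AQI 118 is in the Unhealthy for Sensitive Groups range (101–150). The next-lower category tops out at AQI 100, whose upper concentration bound is 75 ppb.
Reduction needed = 113 − 75 = 38.0 ppb.

38.0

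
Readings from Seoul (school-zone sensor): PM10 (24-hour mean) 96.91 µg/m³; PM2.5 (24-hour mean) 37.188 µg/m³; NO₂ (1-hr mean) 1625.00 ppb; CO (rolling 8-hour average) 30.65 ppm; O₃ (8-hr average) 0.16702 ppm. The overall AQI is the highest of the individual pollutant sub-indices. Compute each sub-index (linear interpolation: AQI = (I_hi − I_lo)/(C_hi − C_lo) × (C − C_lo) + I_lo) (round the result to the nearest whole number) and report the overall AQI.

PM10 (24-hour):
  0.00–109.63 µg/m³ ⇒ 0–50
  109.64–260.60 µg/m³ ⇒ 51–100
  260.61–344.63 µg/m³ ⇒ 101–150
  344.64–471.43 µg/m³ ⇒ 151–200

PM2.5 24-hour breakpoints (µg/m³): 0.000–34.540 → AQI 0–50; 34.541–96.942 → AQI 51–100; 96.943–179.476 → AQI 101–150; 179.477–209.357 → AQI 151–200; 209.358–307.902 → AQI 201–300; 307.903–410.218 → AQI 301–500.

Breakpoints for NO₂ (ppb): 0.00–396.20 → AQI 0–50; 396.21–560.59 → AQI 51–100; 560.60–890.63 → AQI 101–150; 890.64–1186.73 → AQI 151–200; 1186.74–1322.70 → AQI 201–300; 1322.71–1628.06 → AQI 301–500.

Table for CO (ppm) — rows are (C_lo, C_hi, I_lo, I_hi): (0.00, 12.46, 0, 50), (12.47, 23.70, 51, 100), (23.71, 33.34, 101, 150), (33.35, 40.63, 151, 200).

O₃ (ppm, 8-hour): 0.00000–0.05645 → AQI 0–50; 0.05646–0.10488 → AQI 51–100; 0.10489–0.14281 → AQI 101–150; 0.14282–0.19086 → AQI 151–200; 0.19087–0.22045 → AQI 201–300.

PM10: 96.91 ∈ [0.00, 109.63] ↔ index [0, 50].
0 + (96.91−0.00)·(50−0)/(109.63−0.00) = 0 + 96.91·50/109.63 ≈ 44.20, so AQI = 44.
PM2.5: 37.188 ∈ [34.541, 96.942] ↔ index [51, 100].
51 + (37.188−34.541)·(100−51)/(96.942−34.541) = 51 + 2.647·49/62.401 ≈ 53.08, so AQI = 53.
NO₂: row 1322.71–1628.06 (AQI 301–500). (500−301)·(1625.00−1322.71)/(1628.06−1322.71) + 301 = 199·302.29/305.35 + 301 ≈ 498.01 → 498.
CO: 30.65 ∈ [23.71, 33.34] ↔ index [101, 150].
101 + (30.65−23.71)·(150−101)/(33.34−23.71) = 101 + 6.94·49/9.63 ≈ 136.31, so AQI = 136.
O₃ 0.16702: bracket 0.14282–0.19086 → index 151–200; slope 49/0.04804, offset 0.02420.
AQI = 151 + 49/0.04804·0.02420 ≈ 175.68 ⇒ 176.
Sub-indices: PM10→44, PM2.5→53, NO₂→498, CO→136, O₃→176. Overall AQI = max = 498; dominant pollutant is NO₂.

498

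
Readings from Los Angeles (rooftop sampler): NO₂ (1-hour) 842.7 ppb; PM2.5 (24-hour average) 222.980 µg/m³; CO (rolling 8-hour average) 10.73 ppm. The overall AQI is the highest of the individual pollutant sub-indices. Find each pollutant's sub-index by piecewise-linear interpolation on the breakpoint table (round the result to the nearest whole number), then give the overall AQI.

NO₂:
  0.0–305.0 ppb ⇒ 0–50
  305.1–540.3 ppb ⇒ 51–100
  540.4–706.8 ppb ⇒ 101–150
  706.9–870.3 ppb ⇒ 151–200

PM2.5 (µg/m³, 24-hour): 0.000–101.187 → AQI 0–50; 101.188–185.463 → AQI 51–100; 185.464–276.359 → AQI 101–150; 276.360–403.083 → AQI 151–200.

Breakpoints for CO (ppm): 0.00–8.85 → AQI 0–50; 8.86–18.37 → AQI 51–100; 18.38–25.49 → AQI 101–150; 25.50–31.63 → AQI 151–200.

NO₂: 842.7 lies in 706.9–870.3, so I_lo=151, I_hi=200, C_lo=706.9, C_hi=870.3.
(200−151)/(870.3−706.9) × (842.7−706.9) + 151 = 49/163.4 × 135.8 + 151 ≈ 191.72 → 192.
PM2.5: 222.980 lies in 185.464–276.359, so I_lo=101, I_hi=150, C_lo=185.464, C_hi=276.359.
(150−101)/(276.359−185.464) × (222.980−185.464) + 101 = 49/90.895 × 37.516 + 101 ≈ 121.22 → 121.
CO: 10.73 lies in 8.86–18.37, so I_lo=51, I_hi=100, C_lo=8.86, C_hi=18.37.
(100−51)/(18.37−8.86) × (10.73−8.86) + 51 = 49/9.51 × 1.87 + 51 ≈ 60.64 → 61.
Sub-indices: NO₂→192, PM2.5→121, CO→61. Overall AQI = max = 192; dominant pollutant is NO₂.

192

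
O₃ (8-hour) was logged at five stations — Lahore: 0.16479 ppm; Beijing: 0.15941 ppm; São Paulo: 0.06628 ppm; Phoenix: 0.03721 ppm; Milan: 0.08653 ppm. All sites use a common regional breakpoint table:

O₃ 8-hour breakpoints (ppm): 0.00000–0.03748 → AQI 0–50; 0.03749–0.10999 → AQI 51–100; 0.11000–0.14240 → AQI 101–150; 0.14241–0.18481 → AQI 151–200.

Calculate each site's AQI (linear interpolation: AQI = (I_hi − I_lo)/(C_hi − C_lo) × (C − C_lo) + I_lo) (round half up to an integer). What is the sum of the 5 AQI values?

Lahore: 0.16479 lies in 0.14241–0.18481, so I_lo=151, I_hi=200, C_lo=0.14241, C_hi=0.18481.
(200−151)/(0.18481−0.14241) × (0.16479−0.14241) + 151 = 49/0.04240 × 0.02238 + 151 ≈ 176.86 → 177.
Beijing: 0.15941 lies in 0.14241–0.18481, so I_lo=151, I_hi=200, C_lo=0.14241, C_hi=0.18481.
(200−151)/(0.18481−0.14241) × (0.15941−0.14241) + 151 = 49/0.04240 × 0.01700 + 151 ≈ 170.65 → 171.
São Paulo: 0.06628 ∈ [0.03749, 0.10999] ↔ index [51, 100].
51 + (0.06628−0.03749)·(100−51)/(0.10999−0.03749) = 51 + 0.02879·49/0.07250 ≈ 70.46, so AQI = 70.
Phoenix 0.03721: bracket 0.00000–0.03748 → index 0–50; slope 50/0.03748, offset 0.03721.
AQI = 0 + 50/0.03748·0.03721 ≈ 49.64 ⇒ 50.
Milan: row 0.03749–0.10999 (AQI 51–100). (100−51)·(0.08653−0.03749)/(0.10999−0.03749) + 51 = 49·0.04904/0.07250 + 51 ≈ 84.14 → 84.
AQIs: Lahore=177, Beijing=171, São Paulo=70, Phoenix=50, Milan=84. Sum = 177 + 171 + 70 + 50 + 84 = 552.

552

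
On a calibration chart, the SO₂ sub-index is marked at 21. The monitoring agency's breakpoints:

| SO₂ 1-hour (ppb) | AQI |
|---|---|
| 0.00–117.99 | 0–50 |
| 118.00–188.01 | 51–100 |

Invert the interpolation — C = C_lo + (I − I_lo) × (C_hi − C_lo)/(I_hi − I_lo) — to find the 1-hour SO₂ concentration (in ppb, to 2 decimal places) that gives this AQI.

49.56

AQI 21 lies in the 0–50 band, which corresponds to 0.00–117.99 ppb.
C = 0.00 + (21−0)×(117.99−0.00)/(50−0) = 0.00 + 21×117.99/50 ≈ 49.5558 ppb → 49.56 ppb to 2 dp.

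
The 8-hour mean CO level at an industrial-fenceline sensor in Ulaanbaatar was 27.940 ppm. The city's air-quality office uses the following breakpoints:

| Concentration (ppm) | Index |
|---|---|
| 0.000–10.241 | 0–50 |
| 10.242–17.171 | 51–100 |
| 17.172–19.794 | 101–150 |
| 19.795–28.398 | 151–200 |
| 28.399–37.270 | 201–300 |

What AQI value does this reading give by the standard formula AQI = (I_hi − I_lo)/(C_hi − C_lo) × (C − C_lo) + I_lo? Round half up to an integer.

CO: 27.940 lies in 19.795–28.398, so I_lo=151, I_hi=200, C_lo=19.795, C_hi=28.398.
(200−151)/(28.398−19.795) × (27.940−19.795) + 151 = 49/8.603 × 8.145 + 151 ≈ 197.39 → 197.
AQI 197 falls in the Unhealthy category.

197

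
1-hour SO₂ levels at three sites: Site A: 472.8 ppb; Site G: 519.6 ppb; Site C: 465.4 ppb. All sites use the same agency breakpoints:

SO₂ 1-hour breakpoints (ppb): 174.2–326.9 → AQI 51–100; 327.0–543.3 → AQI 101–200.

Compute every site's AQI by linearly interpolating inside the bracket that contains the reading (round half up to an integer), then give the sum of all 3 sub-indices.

521

Site A: row 327.0–543.3 (AQI 101–200). (200−101)·(472.8−327.0)/(543.3−327.0) + 101 = 99·145.8/216.3 + 101 ≈ 167.73 → 168.
Site G: 519.6 lies in 327.0–543.3, so I_lo=101, I_hi=200, C_lo=327.0, C_hi=543.3.
(200−101)/(543.3−327.0) × (519.6−327.0) + 101 = 99/216.3 × 192.6 + 101 ≈ 189.15 → 189.
Site C: row 327.0–543.3 (AQI 101–200). (200−101)·(465.4−327.0)/(543.3−327.0) + 101 = 99·138.4/216.3 + 101 ≈ 164.35 → 164.
AQIs: Site A=168, Site G=189, Site C=164. Sum = 168 + 189 + 164 = 521.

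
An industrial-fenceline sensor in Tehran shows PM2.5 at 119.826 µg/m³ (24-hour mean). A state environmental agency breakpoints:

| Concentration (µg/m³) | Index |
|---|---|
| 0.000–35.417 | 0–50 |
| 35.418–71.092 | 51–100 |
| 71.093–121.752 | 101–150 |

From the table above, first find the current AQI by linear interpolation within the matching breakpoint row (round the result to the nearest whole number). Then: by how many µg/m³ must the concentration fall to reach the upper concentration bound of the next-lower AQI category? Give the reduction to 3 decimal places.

PM2.5: 119.826 lies in 71.093–121.752, so I_lo=101, I_hi=150, C_lo=71.093, C_hi=121.752.
(150−101)/(121.752−71.093) × (119.826−71.093) + 101 = 49/50.659 × 48.733 + 101 ≈ 148.14 → 148.
Current AQI 148 is in the Unhealthy for Sensitive Groups range (101–150). The next-lower category tops out at AQI 100, whose upper concentration bound is 71.092 µg/m³.
Reduction needed = 119.826 − 71.092 = 48.734 µg/m³.

48.734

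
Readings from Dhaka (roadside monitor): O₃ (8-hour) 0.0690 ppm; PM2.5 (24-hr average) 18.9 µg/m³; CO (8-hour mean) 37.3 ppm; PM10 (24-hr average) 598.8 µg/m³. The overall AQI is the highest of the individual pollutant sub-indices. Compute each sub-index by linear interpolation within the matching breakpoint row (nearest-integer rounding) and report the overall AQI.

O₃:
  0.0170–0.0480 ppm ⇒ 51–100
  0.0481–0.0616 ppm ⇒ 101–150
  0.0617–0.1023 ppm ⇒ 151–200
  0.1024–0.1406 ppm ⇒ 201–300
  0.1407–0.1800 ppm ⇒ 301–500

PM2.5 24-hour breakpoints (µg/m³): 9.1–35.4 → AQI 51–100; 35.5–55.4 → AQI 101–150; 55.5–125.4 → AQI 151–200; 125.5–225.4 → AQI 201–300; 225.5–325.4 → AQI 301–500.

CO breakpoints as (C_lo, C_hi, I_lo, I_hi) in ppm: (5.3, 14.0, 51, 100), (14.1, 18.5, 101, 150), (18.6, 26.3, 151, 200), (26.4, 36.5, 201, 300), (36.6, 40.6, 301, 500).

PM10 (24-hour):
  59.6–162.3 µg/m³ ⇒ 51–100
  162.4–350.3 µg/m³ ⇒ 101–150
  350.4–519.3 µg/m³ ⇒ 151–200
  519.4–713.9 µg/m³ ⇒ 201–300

O₃: 0.0690 lies in 0.0617–0.1023, so I_lo=151, I_hi=200, C_lo=0.0617, C_hi=0.1023.
(200−151)/(0.1023−0.0617) × (0.0690−0.0617) + 151 = 49/0.0406 × 0.0073 + 151 ≈ 159.81 → 160.
PM2.5: 18.9 lies in 9.1–35.4, so I_lo=51, I_hi=100, C_lo=9.1, C_hi=35.4.
(100−51)/(35.4−9.1) × (18.9−9.1) + 51 = 49/26.3 × 9.8 + 51 ≈ 69.26 → 69.
CO 37.3: bracket 36.6–40.6 → index 301–500; slope 199/4.0, offset 0.7.
AQI = 301 + 199/4.0·0.7 ≈ 335.83 ⇒ 336.
PM10: row 519.4–713.9 (AQI 201–300). (300−201)·(598.8−519.4)/(713.9−519.4) + 201 = 99·79.4/194.5 + 201 ≈ 241.41 → 241.
Sub-indices: O₃→160, PM2.5→69, CO→336, PM10→241. Overall AQI = max = 336; dominant pollutant is CO.

336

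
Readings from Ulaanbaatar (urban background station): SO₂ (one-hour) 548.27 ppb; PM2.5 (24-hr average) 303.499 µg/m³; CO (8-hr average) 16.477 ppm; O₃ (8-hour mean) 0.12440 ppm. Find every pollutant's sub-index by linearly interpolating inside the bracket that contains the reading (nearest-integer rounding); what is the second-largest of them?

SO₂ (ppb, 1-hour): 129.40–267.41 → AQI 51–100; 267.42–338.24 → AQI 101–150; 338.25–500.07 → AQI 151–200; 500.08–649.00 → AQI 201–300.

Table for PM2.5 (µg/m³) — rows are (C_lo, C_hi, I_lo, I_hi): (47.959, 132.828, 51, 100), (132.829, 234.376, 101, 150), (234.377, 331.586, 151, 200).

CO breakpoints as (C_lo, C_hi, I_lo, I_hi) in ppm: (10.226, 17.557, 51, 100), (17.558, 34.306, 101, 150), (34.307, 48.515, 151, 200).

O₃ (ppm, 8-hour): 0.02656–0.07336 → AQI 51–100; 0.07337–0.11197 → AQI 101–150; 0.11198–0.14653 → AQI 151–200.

SO₂: 548.27 ∈ [500.08, 649.00] ↔ index [201, 300].
201 + (548.27−500.08)·(300−201)/(649.00−500.08) = 201 + 48.19·99/148.92 ≈ 233.04, so AQI = 233.
PM2.5: row 234.377–331.586 (AQI 151–200). (200−151)·(303.499−234.377)/(331.586−234.377) + 151 = 49·69.122/97.209 + 151 ≈ 185.84 → 186.
CO: row 10.226–17.557 (AQI 51–100). (100−51)·(16.477−10.226)/(17.557−10.226) + 51 = 49·6.251/7.331 + 51 ≈ 92.78 → 93.
O₃: 0.12440 ∈ [0.11198, 0.14653] ↔ index [151, 200].
151 + (0.12440−0.11198)·(200−151)/(0.14653−0.11198) = 151 + 0.01242·49/0.03455 ≈ 168.61, so AQI = 169.
Sub-indices: SO₂→233, PM2.5→186, CO→93, O₃→169. Ranked high→low: 233, 186, 169, 93. Second-highest sub-index = 186.

186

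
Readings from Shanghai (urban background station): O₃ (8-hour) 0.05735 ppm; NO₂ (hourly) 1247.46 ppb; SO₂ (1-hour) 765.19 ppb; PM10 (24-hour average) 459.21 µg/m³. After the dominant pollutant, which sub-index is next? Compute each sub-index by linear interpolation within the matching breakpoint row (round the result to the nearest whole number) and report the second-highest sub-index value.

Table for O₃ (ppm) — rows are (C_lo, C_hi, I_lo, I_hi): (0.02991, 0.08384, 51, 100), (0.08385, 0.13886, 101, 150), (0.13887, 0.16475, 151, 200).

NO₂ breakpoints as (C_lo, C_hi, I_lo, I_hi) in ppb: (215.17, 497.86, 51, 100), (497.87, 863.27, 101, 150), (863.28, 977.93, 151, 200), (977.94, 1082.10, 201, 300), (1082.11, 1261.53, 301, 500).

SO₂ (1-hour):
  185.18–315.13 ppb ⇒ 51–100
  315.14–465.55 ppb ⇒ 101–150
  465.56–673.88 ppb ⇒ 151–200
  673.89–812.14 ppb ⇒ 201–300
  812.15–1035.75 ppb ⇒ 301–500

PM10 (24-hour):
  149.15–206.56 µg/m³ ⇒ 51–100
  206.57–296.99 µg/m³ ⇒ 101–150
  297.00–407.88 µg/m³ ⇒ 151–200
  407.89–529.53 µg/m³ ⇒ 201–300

266

O₃: row 0.02991–0.08384 (AQI 51–100). (100−51)·(0.05735−0.02991)/(0.08384−0.02991) + 51 = 49·0.02744/0.05393 + 51 ≈ 75.93 → 76.
NO₂: row 1082.11–1261.53 (AQI 301–500). (500−301)·(1247.46−1082.11)/(1261.53−1082.11) + 301 = 199·165.35/179.42 + 301 ≈ 484.39 → 484.
SO₂: row 673.89–812.14 (AQI 201–300). (300−201)·(765.19−673.89)/(812.14−673.89) + 201 = 99·91.30/138.25 + 201 ≈ 266.38 → 266.
PM10: 459.21 lies in 407.89–529.53, so I_lo=201, I_hi=300, C_lo=407.89, C_hi=529.53.
(300−201)/(529.53−407.89) × (459.21−407.89) + 201 = 99/121.64 × 51.32 + 201 ≈ 242.77 → 243.
Sub-indices: O₃→76, NO₂→484, SO₂→266, PM10→243. Ranked high→low: 484, 266, 243, 76. Second-highest sub-index = 266.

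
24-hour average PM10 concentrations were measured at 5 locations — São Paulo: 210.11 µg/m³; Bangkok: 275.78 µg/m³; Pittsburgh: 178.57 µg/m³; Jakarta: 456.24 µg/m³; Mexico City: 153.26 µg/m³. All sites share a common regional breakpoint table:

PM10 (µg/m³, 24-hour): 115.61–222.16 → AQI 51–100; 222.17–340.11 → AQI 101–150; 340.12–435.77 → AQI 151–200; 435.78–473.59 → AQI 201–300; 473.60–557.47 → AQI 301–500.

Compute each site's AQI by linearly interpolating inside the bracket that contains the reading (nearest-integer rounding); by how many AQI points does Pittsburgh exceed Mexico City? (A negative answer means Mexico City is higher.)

12

São Paulo: 210.11 lies in 115.61–222.16, so I_lo=51, I_hi=100, C_lo=115.61, C_hi=222.16.
(100−51)/(222.16−115.61) × (210.11−115.61) + 51 = 49/106.55 × 94.50 + 51 ≈ 94.46 → 94.
Bangkok: row 222.17–340.11 (AQI 101–150). (150−101)·(275.78−222.17)/(340.11−222.17) + 101 = 49·53.61/117.94 + 101 ≈ 123.27 → 123.
Pittsburgh: row 115.61–222.16 (AQI 51–100). (100−51)·(178.57−115.61)/(222.16−115.61) + 51 = 49·62.96/106.55 + 51 ≈ 79.95 → 80.
Jakarta: 456.24 lies in 435.78–473.59, so I_lo=201, I_hi=300, C_lo=435.78, C_hi=473.59.
(300−201)/(473.59−435.78) × (456.24−435.78) + 201 = 99/37.81 × 20.46 + 201 ≈ 254.57 → 255.
Mexico City: 153.26 ∈ [115.61, 222.16] ↔ index [51, 100].
51 + (153.26−115.61)·(100−51)/(222.16−115.61) = 51 + 37.65·49/106.55 ≈ 68.31, so AQI = 68.
AQIs: São Paulo=94, Bangkok=123, Pittsburgh=80, Jakarta=255, Mexico City=68. Pittsburgh (80) − Mexico City (68) = 12.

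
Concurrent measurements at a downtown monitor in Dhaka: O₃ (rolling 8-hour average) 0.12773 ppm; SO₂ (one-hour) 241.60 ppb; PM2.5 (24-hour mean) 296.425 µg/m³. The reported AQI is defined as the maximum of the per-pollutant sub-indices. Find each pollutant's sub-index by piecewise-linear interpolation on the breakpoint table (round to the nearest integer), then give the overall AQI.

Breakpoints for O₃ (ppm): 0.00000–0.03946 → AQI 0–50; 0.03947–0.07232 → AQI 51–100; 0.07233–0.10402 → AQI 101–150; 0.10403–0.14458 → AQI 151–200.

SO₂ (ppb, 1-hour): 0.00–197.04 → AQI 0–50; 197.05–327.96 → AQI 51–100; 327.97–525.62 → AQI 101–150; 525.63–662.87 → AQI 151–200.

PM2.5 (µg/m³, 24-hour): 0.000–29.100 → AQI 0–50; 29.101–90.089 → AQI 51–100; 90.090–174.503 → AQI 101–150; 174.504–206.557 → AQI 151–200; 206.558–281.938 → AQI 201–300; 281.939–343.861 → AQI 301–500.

O₃: 0.12773 lies in 0.10403–0.14458, so I_lo=151, I_hi=200, C_lo=0.10403, C_hi=0.14458.
(200−151)/(0.14458−0.10403) × (0.12773−0.10403) + 151 = 49/0.04055 × 0.02370 + 151 ≈ 179.64 → 180.
SO₂: 241.60 lies in 197.05–327.96, so I_lo=51, I_hi=100, C_lo=197.05, C_hi=327.96.
(100−51)/(327.96−197.05) × (241.60−197.05) + 51 = 49/130.91 × 44.55 + 51 ≈ 67.68 → 68.
PM2.5: 296.425 ∈ [281.939, 343.861] ↔ index [301, 500].
301 + (296.425−281.939)·(500−301)/(343.861−281.939) = 301 + 14.486·199/61.922 ≈ 347.55, so AQI = 348.
Sub-indices: O₃→180, SO₂→68, PM2.5→348. Overall AQI = max = 348; dominant pollutant is PM2.5.

348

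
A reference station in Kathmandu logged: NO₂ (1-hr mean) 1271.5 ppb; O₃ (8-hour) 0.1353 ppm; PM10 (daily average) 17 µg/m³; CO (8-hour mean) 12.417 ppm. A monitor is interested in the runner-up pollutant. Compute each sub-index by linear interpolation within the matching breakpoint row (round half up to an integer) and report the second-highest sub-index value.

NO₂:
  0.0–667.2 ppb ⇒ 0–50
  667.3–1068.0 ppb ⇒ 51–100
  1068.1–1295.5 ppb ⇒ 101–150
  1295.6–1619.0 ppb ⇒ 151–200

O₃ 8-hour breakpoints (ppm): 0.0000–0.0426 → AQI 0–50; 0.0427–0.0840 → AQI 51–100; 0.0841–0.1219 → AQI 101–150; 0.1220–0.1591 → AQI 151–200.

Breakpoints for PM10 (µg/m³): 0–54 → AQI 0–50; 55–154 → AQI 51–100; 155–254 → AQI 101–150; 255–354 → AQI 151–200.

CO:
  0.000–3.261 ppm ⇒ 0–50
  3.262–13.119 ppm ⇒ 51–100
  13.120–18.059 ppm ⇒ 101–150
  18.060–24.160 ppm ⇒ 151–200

145

NO₂ 1271.5: bracket 1068.1–1295.5 → index 101–150; slope 49/227.4, offset 203.4.
AQI = 101 + 49/227.4·203.4 ≈ 144.83 ⇒ 145.
O₃: 0.1353 ∈ [0.1220, 0.1591] ↔ index [151, 200].
151 + (0.1353−0.1220)·(200−151)/(0.1591−0.1220) = 151 + 0.0133·49/0.0371 ≈ 168.57, so AQI = 169.
PM10: 17 lies in 0–54, so I_lo=0, I_hi=50, C_lo=0, C_hi=54.
(50−0)/(54−0) × (17−0) + 0 = 50/54 × 17 + 0 ≈ 15.74 → 16.
CO 12.417: bracket 3.262–13.119 → index 51–100; slope 49/9.857, offset 9.155.
AQI = 51 + 49/9.857·9.155 ≈ 96.51 ⇒ 97.
Sub-indices: NO₂→145, O₃→169, PM10→16, CO→97. Ranked high→low: 169, 145, 97, 16. Second-highest sub-index = 145.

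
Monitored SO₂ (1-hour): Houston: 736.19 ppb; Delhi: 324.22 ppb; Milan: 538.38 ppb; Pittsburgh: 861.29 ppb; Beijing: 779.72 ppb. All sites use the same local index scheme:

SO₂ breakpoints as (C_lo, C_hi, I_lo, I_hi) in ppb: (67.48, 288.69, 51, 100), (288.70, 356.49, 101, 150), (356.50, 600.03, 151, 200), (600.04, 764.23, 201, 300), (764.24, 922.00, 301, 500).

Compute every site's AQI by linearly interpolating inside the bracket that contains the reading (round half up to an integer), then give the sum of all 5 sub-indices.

1342

Houston 736.19: bracket 600.04–764.23 → index 201–300; slope 99/164.19, offset 136.15.
AQI = 201 + 99/164.19·136.15 ≈ 283.09 ⇒ 283.
Delhi: row 288.70–356.49 (AQI 101–150). (150−101)·(324.22−288.70)/(356.49−288.70) + 101 = 49·35.52/67.79 + 101 ≈ 126.67 → 127.
Milan: 538.38 lies in 356.50–600.03, so I_lo=151, I_hi=200, C_lo=356.50, C_hi=600.03.
(200−151)/(600.03−356.50) × (538.38−356.50) + 151 = 49/243.53 × 181.88 + 151 ≈ 187.60 → 188.
Pittsburgh: 861.29 lies in 764.24–922.00, so I_lo=301, I_hi=500, C_lo=764.24, C_hi=922.00.
(500−301)/(922.00−764.24) × (861.29−764.24) + 301 = 199/157.76 × 97.05 + 301 ≈ 423.42 → 423.
Beijing: row 764.24–922.00 (AQI 301–500). (500−301)·(779.72−764.24)/(922.00−764.24) + 301 = 199·15.48/157.76 + 301 ≈ 320.53 → 321.
AQIs: Houston=283, Delhi=127, Milan=188, Pittsburgh=423, Beijing=321. Sum = 283 + 127 + 188 + 423 + 321 = 1342.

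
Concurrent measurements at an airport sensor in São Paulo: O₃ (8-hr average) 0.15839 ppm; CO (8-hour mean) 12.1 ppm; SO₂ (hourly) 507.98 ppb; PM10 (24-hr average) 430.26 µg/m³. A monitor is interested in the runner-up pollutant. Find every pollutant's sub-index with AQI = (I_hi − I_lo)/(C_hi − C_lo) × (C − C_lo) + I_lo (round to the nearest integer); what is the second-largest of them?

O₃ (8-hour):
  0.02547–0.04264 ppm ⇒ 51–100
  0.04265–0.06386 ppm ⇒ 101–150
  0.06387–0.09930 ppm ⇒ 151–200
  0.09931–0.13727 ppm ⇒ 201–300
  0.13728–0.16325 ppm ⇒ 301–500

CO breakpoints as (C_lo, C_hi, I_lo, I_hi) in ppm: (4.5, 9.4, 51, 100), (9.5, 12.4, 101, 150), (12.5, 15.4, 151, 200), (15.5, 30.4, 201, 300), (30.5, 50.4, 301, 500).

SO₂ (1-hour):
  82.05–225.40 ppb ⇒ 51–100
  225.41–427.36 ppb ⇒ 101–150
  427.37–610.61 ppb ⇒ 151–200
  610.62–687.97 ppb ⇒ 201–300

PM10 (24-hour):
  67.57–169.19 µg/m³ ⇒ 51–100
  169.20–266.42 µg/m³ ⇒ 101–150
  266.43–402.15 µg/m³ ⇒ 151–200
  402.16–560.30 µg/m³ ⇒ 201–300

219

O₃: row 0.13728–0.16325 (AQI 301–500). (500−301)·(0.15839−0.13728)/(0.16325−0.13728) + 301 = 199·0.02111/0.02597 + 301 ≈ 462.76 → 463.
CO: row 9.5–12.4 (AQI 101–150). (150−101)·(12.1−9.5)/(12.4−9.5) + 101 = 49·2.6/2.9 + 101 ≈ 144.93 → 145.
SO₂: 507.98 ∈ [427.37, 610.61] ↔ index [151, 200].
151 + (507.98−427.37)·(200−151)/(610.61−427.37) = 151 + 80.61·49/183.24 ≈ 172.56, so AQI = 173.
PM10 430.26: bracket 402.16–560.30 → index 201–300; slope 99/158.14, offset 28.10.
AQI = 201 + 99/158.14·28.10 ≈ 218.59 ⇒ 219.
Sub-indices: O₃→463, CO→145, SO₂→173, PM10→219. Ranked high→low: 463, 219, 173, 145. Second-highest sub-index = 219.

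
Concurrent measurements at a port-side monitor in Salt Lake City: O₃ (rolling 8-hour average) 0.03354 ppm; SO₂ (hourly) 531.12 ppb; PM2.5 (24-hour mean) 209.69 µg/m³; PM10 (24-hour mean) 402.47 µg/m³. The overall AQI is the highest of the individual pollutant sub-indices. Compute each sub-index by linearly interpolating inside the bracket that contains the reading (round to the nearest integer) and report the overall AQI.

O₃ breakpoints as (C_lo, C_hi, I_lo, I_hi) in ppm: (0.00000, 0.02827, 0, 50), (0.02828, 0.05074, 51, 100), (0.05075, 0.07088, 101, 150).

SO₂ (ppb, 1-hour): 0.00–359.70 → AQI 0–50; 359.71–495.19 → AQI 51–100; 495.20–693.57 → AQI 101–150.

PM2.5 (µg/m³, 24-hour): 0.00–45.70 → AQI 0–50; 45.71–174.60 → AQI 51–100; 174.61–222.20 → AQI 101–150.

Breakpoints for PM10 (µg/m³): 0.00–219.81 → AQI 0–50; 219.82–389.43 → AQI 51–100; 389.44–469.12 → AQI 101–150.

O₃: 0.03354 lies in 0.02828–0.05074, so I_lo=51, I_hi=100, C_lo=0.02828, C_hi=0.05074.
(100−51)/(0.05074−0.02828) × (0.03354−0.02828) + 51 = 49/0.02246 × 0.00526 + 51 ≈ 62.48 → 62.
SO₂: row 495.20–693.57 (AQI 101–150). (150−101)·(531.12−495.20)/(693.57−495.20) + 101 = 49·35.92/198.37 + 101 ≈ 109.87 → 110.
PM2.5 209.69: bracket 174.61–222.20 → index 101–150; slope 49/47.59, offset 35.08.
AQI = 101 + 49/47.59·35.08 ≈ 137.12 ⇒ 137.
PM10 402.47: bracket 389.44–469.12 → index 101–150; slope 49/79.68, offset 13.03.
AQI = 101 + 49/79.68·13.03 ≈ 109.01 ⇒ 109.
Sub-indices: O₃→62, SO₂→110, PM2.5→137, PM10→109. Overall AQI = max = 137; dominant pollutant is PM2.5.
AQI 137: Unhealthy for Sensitive Groups.

137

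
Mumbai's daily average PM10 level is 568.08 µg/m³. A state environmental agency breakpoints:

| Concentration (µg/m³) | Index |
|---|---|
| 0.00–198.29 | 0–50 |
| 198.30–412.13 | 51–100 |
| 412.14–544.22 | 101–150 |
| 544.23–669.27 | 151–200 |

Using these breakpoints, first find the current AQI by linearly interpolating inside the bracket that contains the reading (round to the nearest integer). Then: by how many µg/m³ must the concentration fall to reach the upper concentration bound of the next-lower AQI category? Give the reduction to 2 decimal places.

PM10: 568.08 ∈ [544.23, 669.27] ↔ index [151, 200].
151 + (568.08−544.23)·(200−151)/(669.27−544.23) = 151 + 23.85·49/125.04 ≈ 160.35, so AQI = 160.
Current AQI 160 is in the Unhealthy range (151–200). The next-lower category tops out at AQI 150, whose upper concentration bound is 544.22 µg/m³.
Reduction needed = 568.08 − 544.22 = 23.86 µg/m³.

23.86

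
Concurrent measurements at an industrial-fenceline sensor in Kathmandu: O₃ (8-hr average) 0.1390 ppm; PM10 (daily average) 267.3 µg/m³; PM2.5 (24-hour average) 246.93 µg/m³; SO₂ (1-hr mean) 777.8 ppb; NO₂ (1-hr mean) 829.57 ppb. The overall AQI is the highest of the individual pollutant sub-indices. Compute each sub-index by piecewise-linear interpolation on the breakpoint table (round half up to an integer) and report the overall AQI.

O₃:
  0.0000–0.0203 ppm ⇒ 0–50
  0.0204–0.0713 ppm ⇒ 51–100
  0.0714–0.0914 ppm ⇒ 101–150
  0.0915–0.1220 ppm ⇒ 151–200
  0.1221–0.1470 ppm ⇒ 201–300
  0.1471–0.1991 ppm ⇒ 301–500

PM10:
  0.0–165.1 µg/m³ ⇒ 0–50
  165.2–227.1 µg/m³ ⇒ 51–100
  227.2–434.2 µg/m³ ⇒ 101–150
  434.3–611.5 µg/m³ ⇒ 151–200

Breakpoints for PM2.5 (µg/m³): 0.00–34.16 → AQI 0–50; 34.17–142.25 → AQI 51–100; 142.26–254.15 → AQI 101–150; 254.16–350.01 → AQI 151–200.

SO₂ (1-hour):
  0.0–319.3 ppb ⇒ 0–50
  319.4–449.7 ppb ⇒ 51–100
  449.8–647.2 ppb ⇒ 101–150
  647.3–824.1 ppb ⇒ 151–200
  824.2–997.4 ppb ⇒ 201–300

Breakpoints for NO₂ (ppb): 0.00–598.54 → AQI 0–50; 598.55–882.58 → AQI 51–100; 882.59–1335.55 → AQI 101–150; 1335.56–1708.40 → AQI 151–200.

268

O₃: 0.1390 ∈ [0.1221, 0.1470] ↔ index [201, 300].
201 + (0.1390−0.1221)·(300−201)/(0.1470−0.1221) = 201 + 0.0169·99/0.0249 ≈ 268.19, so AQI = 268.
PM10: 267.3 ∈ [227.2, 434.2] ↔ index [101, 150].
101 + (267.3−227.2)·(150−101)/(434.2−227.2) = 101 + 40.1·49/207.0 ≈ 110.49, so AQI = 110.
PM2.5 246.93: bracket 142.26–254.15 → index 101–150; slope 49/111.89, offset 104.67.
AQI = 101 + 49/111.89·104.67 ≈ 146.84 ⇒ 147.
SO₂: 777.8 lies in 647.3–824.1, so I_lo=151, I_hi=200, C_lo=647.3, C_hi=824.1.
(200−151)/(824.1−647.3) × (777.8−647.3) + 151 = 49/176.8 × 130.5 + 151 ≈ 187.17 → 187.
NO₂: row 598.55–882.58 (AQI 51–100). (100−51)·(829.57−598.55)/(882.58−598.55) + 51 = 49·231.02/284.03 + 51 ≈ 90.85 → 91.
Sub-indices: O₃→268, PM10→110, PM2.5→147, SO₂→187, NO₂→91. Overall AQI = max = 268; dominant pollutant is O₃.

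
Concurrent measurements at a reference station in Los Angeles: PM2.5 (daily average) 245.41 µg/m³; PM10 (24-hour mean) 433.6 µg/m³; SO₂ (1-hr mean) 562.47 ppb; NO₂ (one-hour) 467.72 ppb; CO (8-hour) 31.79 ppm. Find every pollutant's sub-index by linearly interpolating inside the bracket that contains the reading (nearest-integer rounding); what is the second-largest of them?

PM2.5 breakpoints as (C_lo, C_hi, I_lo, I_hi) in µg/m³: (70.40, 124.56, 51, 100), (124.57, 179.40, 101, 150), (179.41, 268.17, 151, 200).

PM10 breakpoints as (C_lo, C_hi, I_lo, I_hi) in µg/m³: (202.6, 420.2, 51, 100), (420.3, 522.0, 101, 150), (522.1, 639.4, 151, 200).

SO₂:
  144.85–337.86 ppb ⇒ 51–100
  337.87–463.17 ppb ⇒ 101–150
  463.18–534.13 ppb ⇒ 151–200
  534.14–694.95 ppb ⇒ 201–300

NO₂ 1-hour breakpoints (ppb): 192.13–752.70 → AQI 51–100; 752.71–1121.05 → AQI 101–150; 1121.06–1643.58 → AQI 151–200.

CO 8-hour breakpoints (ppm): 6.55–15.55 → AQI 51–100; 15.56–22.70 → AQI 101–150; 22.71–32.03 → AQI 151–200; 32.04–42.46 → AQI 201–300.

PM2.5: 245.41 lies in 179.41–268.17, so I_lo=151, I_hi=200, C_lo=179.41, C_hi=268.17.
(200−151)/(268.17−179.41) × (245.41−179.41) + 151 = 49/88.76 × 66.00 + 151 ≈ 187.44 → 187.
PM10: 433.6 ∈ [420.3, 522.0] ↔ index [101, 150].
101 + (433.6−420.3)·(150−101)/(522.0−420.3) = 101 + 13.3·49/101.7 ≈ 107.41, so AQI = 107.
SO₂: row 534.14–694.95 (AQI 201–300). (300−201)·(562.47−534.14)/(694.95−534.14) + 201 = 99·28.33/160.81 + 201 ≈ 218.44 → 218.
NO₂: 467.72 lies in 192.13–752.70, so I_lo=51, I_hi=100, C_lo=192.13, C_hi=752.70.
(100−51)/(752.70−192.13) × (467.72−192.13) + 51 = 49/560.57 × 275.59 + 51 ≈ 75.09 → 75.
CO: 31.79 ∈ [22.71, 32.03] ↔ index [151, 200].
151 + (31.79−22.71)·(200−151)/(32.03−22.71) = 151 + 9.08·49/9.32 ≈ 198.74, so AQI = 199.
Sub-indices: PM2.5→187, PM10→107, SO₂→218, NO₂→75, CO→199. Ranked high→low: 218, 199, 187, 107, 75. Second-highest sub-index = 199.

199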